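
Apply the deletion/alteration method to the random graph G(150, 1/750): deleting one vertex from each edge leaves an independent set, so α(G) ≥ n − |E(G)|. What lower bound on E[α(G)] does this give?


E[|E(G)|] = C(150, 2)·p = 11175 · (1/750) = 149/10.
E[α(G)] ≥ n − E[|E(G)|] = 150 − 149/10 = 1351/10.
Numerically: ≈ 135.100.
(This is only a lower bound; the true E[α(G)] may be larger.)

E[α(G)] ≥ 1351/10 ≈ 135.100.


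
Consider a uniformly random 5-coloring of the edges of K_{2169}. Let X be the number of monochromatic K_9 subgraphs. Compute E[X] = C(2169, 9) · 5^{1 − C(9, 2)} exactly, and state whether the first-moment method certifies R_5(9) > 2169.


E[X] = C(2169, 9) · 5^{1 − 36} = 2879753360044504243499683 · 5^{−35} = 2879753360044504243499683/2910383045673370361328125.
As a reduced fraction: E[X] = 2879753360044504243499683/2910383045673370361328125 ≈ 0.9894757.
Is E[X] < 1? YES.
Since E[X] < 1, there exists a 5-coloring of K_{2169} with no monochromatic K_9; hence R_5(9) > 2169.

E[X] = 2879753360044504243499683/2910383045673370361328125 ≈ 0.9894757; E[X] < 1, so R_5(9) > 2169.


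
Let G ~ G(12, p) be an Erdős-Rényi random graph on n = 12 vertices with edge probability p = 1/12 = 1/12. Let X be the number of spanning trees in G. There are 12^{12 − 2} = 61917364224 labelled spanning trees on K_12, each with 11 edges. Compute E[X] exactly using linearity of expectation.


K_12 has 12^{12 − 2} = 61917364224 labelled spanning trees.
For each such spanning tree H, let X_H = 1 if all 11 edges of H are present in G. Then P[X_H = 1] = p^{11} = (1/12)^{11} = 1/743008370688.
By linearity of expectation: E[X] = Σ_H E[X_H] = 61917364224 · p^{11} = 61917364224 · 1/743008370688 = 1/12.
Numerically: E[X] ≈ 0.08333.

E[X] = 61917364224 · (1/12)^{11} = 1/12 ≈ 0.08333.


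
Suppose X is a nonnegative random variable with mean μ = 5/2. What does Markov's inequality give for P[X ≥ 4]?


μ = E[X] = 5/2, a = 4.
Markov: P[X ≥ 4] ≤ μ/a = (5/2)/4 = 5/8.
Numerically: ≈ 0.625.
(Since a = 4 > μ = 2.500, the bound 5/8 is < 1 and informative.)

P[X ≥ 4] ≤ 5/8 ≈ 0.625.


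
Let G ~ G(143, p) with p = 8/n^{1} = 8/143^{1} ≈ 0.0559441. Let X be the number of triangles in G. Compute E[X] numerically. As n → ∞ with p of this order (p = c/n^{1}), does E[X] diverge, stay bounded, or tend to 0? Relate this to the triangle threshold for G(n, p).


Number of potential triangles: C(143, 3) = 477191.
Each occurs with probability p³ ≈ (0.0559441)³ ≈ 1.75090204e-04.
By linearity: E[X] = C(143, 3)·p³ ≈ 477191 · 1.75090204e-04 ≈ 83.551470.
Here α = 1, so p = 8/n is exactly at the triangle threshold p ~ 1/n. Asymptotically E[X] → c³/6 = 8³/6 = 256/3 ≈ 85.333333, a bounded constant. In this regime the triangle count is asymptotically Poisson(c³/6).

E[X] ≈ 83.551470; in regime p = Θ(1/n^{1}) E[X] stays bounded (at the triangle threshold p ~ 1/n).


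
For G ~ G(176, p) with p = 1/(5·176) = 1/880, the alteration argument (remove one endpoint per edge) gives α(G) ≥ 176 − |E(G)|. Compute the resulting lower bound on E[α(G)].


E[|E(G)|] = C(176, 2)·p = 15400 · (1/880) = 35/2.
E[α(G)] ≥ n − E[|E(G)|] = 176 − 35/2 = 317/2.
Numerically: ≈ 158.500.
(This is only a lower bound; the true E[α(G)] may be larger.)

E[α(G)] ≥ 317/2 ≈ 158.500.


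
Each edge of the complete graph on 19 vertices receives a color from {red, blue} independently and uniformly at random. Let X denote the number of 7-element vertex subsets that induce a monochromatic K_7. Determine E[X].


Let X = Σ_S X_S over the C(19, 7) = 50388 subsets S of size 7, where X_S = 1 if the K_7 on S is monochromatic.
For a fixed S, the K_7 on S has C(7, 2) = 21 edges. P[all 21 edges red] = (1/2)^21, and likewise for blue, so P[monochromatic] = 2·(1/2)^21 = 2^{1 − 21} = 1/1048576.
By linearity of expectation: E[X] = C(19, 7) · 2^{1 − 21} = 50388 · 1/1048576 = 12597/262144.
Numerically: E[X] ≈ 0.0481.

E[X] = C(19,7)·2^(1−C(7,2)) = 12597/262144 ≈ 0.0481.


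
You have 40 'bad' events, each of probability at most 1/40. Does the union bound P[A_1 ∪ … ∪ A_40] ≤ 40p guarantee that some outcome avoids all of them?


Union bound: P[∪_{i=1}^{40} A_i] ≤ Σ_i P[A_i] ≤ 40·p = 40·(1/40) = 1.
Numerically: 1 ≈ 1.000.
Is 1 < 1? NO.
Since the bound 1 is ≥ 1, the union bound is uninformative here; it does NOT by itself certify existence.

40·p = 1 ≈ 1.000; existence NOT certified by the union bound.


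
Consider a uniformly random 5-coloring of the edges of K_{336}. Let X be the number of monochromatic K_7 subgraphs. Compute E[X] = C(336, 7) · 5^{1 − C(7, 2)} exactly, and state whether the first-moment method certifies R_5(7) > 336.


E[X] = C(336, 7) · 5^{1 − 21} = 90079147136880 · 5^{−20} = 90079147136880/95367431640625.
As a reduced fraction: E[X] = 18015829427376/19073486328125 ≈ 0.944548.
Is E[X] < 1? YES.
Since E[X] < 1, there exists a 5-coloring of K_{336} with no monochromatic K_7; hence R_5(7) > 336.

E[X] = 18015829427376/19073486328125 ≈ 0.944548; E[X] < 1, so R_5(7) > 336.


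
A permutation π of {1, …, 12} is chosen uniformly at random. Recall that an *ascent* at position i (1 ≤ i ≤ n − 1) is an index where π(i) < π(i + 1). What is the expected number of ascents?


Write X = Σ X_I over i = 1, …, 11, with X_I the indicator of one ascent.
There are 11 indicators.
For each fixed i, the pair (π(i), π(i+1)) is a uniformly random ordered pair of distinct values from {1, …, 12}; by symmetry P[π(i) < π(i+1)] = 1/2.
By linearity: E[X] = 11 · (1/2) = (12 − 1) · (1/2) = 11/2 ≈ 5.500000.

E[X] = 11/2 = 5.500000.


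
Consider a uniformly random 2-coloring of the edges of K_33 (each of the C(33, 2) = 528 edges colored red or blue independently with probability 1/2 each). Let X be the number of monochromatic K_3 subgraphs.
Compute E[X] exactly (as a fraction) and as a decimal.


Let X = Σ_S X_S over the C(33, 3) = 5456 subsets S of size 3, where X_S = 1 if the K_3 on S is monochromatic.
For a fixed S, the K_3 on S has C(3, 2) = 3 edges. P[all 3 edges red] = (1/2)^3, and likewise for blue, so P[monochromatic] = 2·(1/2)^3 = 2^{1 − 3} = 1/4.
Summing: E[X] = C(33, 3) · 2^{1 − 3} = 5456 · 1/4 = 1364.
Numerically: E[X] ≈ 1364.00000.

E[X] = C(33,3)·2^(1−C(3,2)) = 1364 ≈ 1364.00000.


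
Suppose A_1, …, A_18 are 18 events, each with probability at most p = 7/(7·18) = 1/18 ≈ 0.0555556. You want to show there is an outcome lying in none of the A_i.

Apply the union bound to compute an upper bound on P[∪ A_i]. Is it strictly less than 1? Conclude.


Union bound: P[∪_{i=1}^{18} A_i] ≤ Σ_i P[A_i] ≤ 18·p = 18·(1/18) = 1.
Numerically: 1 ≈ 1.0000000.
Is 1 < 1? NO.
Since the bound 1 is ≥ 1, the union bound is uninformative here; it does NOT by itself certify existence.

18·p = 1 ≈ 1.0000000; existence NOT certified by the union bound.


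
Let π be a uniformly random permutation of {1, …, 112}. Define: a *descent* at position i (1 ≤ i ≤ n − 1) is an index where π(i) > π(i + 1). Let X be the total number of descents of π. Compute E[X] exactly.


Write X = Σ X_I over i = 1, …, 111, with X_I the indicator of one descent.
There are 111 indicators.
For each fixed i, the pair (π(i), π(i+1)) is a uniformly random ordered pair of distinct values from {1, …, 112}; by symmetry P[π(i) > π(i+1)] = 1/2.
By linearity: E[X] = 111 · (1/2) = (112 − 1) · (1/2) = 111/2 ≈ 55.500000.

E[X] = 111/2 = 55.500000.


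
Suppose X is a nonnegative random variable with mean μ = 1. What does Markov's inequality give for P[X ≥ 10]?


μ = E[X] = 1, a = 10.
Markov: P[X ≥ 10] ≤ μ/a = (1)/10 = 1/10.
Numerically: ≈ 0.100.
(Since a = 10 > μ = 1.000, the bound 1/10 is < 1 and informative.)

P[X ≥ 10] ≤ 1/10 ≈ 0.100.


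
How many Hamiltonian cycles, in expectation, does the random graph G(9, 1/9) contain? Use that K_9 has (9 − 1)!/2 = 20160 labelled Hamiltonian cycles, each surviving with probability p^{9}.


K_9 has (9 − 1)!/2 = 20160 labelled Hamiltonian cycles.
For each such Hamiltonian cycle H, let X_H = 1 if all 9 edges of H are present in G. Then P[X_H = 1] = p^{9} = (1/9)^{9} = 1/387420489.
By linearity: E[X] = Σ_H E[X_H] = 20160 · p^{9} = 20160 · 1/387420489 = 2240/43046721.
Numerically: E[X] ≈ 5.2e-05.

E[X] = 20160 · (1/9)^{9} = 2240/43046721 ≈ 5.2e-05.


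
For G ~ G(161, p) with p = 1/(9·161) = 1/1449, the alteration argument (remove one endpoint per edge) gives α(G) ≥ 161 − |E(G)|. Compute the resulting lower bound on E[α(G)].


E[|E(G)|] = C(161, 2)·p = 12880 · (1/1449) = 80/9.
E[α(G)] ≥ n − E[|E(G)|] = 161 − 80/9 = 1369/9.
Numerically: ≈ 152.1111.
(This is only a lower bound; the true E[α(G)] may be larger.)

E[α(G)] ≥ 1369/9 ≈ 152.1111.


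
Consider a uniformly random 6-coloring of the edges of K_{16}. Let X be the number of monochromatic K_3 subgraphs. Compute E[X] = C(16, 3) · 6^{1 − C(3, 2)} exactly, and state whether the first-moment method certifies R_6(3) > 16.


E[X] = C(16, 3) · 6^{1 − 3} = 560 · 6^{−2} = 560/36.
As a reduced fraction: E[X] = 140/9 ≈ 15.555556.
Is E[X] < 1? NO.
Since E[X] ≥ 1, the first-moment bound is inconclusive at n = 16; it does NOT by itself certify R_6(3) > 16.

E[X] = 140/9 ≈ 15.555556; E[X] ≥ 1; first-moment method inconclusive here.


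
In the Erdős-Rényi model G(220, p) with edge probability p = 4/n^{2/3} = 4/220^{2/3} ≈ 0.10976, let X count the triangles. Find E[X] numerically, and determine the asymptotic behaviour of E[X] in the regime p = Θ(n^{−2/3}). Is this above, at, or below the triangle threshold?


Number of potential triangles: C(220, 3) = 1750540.
Each occurs with probability p³ ≈ (0.10976)³ ≈ 1.32231405e-03.
By linearity: E[X] = C(220, 3)·p³ ≈ 1750540 · 1.32231405e-03 ≈ 2314.763636.
Since α = 2/3 < 1, p = c/n^{2/3} ≫ 1/n is above the triangle threshold p ~ 1/n. Asymptotically E[X] ~ (c³/6)·n^{3(1−α)} = (4³/6)·n^{1} → ∞; triangles are abundant w.h.p.

E[X] ≈ 2314.763636; in regime p = Θ(1/n^{2/3}) E[X] diverges (above the triangle threshold p ~ 1/n).


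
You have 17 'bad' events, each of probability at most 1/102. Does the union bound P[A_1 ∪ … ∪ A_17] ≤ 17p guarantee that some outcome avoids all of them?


Union bound: P[∪_{i=1}^{17} A_i] ≤ Σ_i P[A_i] ≤ 17·p = 17·(1/102) = 1/6.
Numerically: 1/6 ≈ 0.166667.
Is 1/6 < 1? YES.
Since P[∪ A_i] ≤ 1/6 < 1, the complement has P[∩ A_i^c] ≥ 1 − 1/6 = 5/6 > 0, so some outcome avoids every A_i.

17·p = 1/6 ≈ 0.166667; existence CERTIFIED by the union bound.


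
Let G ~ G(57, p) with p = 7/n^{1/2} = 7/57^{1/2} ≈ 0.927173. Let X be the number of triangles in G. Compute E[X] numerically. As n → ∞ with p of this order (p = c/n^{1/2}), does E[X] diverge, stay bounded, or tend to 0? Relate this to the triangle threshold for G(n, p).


Number of potential triangles: C(57, 3) = 29260.
Each occurs with probability p³ ≈ (0.927173)³ ≈ 7.97043155e-01.
By linearity: E[X] = C(57, 3)·p³ ≈ 29260 · 7.97043155e-01 ≈ 23321.482722.
Since α = 1/2 < 1, p = c/n^{1/2} ≫ 1/n is above the triangle threshold p ~ 1/n. Asymptotically E[X] ~ (c³/6)·n^{3(1−α)} = (7³/6)·n^{1.5} → ∞; triangles are abundant w.h.p.

E[X] ≈ 23321.482722; in regime p = Θ(1/n^{1/2}) E[X] diverges (above the triangle threshold p ~ 1/n).


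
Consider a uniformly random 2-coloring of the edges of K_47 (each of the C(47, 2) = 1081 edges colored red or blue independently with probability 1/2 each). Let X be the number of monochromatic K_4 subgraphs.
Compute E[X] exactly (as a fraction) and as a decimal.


Let X = Σ_S X_S over the C(47, 4) = 178365 subsets S of size 4, where X_S = 1 if the K_4 on S is monochromatic.
For a fixed S, the K_4 on S has C(4, 2) = 6 edges. P[all 6 edges red] = (1/2)^6, and likewise for blue, so P[monochromatic] = 2·(1/2)^6 = 2^{1 − 6} = 1/32.
Summing: E[X] = C(47, 4) · 2^{1 − 6} = 178365 · 1/32 = 178365/32.
Numerically: E[X] ≈ 5573.9062.

E[X] = C(47,4)·2^(1−C(4,2)) = 178365/32 ≈ 5573.9062.


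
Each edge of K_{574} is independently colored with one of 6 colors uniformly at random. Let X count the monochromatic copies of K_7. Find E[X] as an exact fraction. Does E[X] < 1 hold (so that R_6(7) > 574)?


E[X] = C(574, 7) · 6^{1 − 21} = 3926481655188664 · 6^{−20} = 3926481655188664/3656158440062976.
As a reduced fraction: E[X] = 490810206898583/457019805007872 ≈ 1.07394.
Is E[X] < 1? NO.
Since E[X] ≥ 1, the first-moment bound is inconclusive at n = 574; it does NOT by itself certify R_6(7) > 574.

E[X] = 490810206898583/457019805007872 ≈ 1.07394; E[X] ≥ 1; first-moment method inconclusive here.


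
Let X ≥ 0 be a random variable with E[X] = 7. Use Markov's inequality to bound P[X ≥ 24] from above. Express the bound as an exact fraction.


μ = E[X] = 7, a = 24.
Markov: P[X ≥ 24] ≤ μ/a = (7)/24 = 7/24.
Numerically: ≈ 0.291667.
(Since a = 24 > μ = 7.000000, the bound 7/24 is < 1 and informative.)

P[X ≥ 24] ≤ 7/24 ≈ 0.291667.


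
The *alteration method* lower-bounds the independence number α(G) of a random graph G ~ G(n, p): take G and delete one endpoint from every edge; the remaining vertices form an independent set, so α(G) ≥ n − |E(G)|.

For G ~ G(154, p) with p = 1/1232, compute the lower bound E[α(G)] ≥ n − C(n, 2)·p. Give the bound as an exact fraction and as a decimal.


E[|E(G)|] = C(154, 2)·p = 11781 · (1/1232) = 153/16.
E[α(G)] ≥ n − E[|E(G)|] = 154 − 153/16 = 2311/16.
Numerically: ≈ 144.437500.
(This is only a lower bound; the true E[α(G)] may be larger.)

E[α(G)] ≥ 2311/16 ≈ 144.437500.


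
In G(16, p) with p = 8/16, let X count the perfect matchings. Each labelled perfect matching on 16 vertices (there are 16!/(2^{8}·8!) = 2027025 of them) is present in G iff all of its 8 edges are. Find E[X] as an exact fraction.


K_16 has 16!/(2^{8}·8!) = 2027025 labelled perfect matchings.
For each such perfect matching H, let X_H = 1 if all 8 edges of H are present in G. Then P[X_H = 1] = p^{8} = (1/2)^{8} = 1/256.
By linearity: E[X] = Σ_H E[X_H] = 2027025 · p^{8} = 2027025 · 1/256 = 2027025/256.
Numerically: E[X] ≈ 7918.07.

E[X] = 2027025 · (1/2)^{8} = 2027025/256 ≈ 7918.07.


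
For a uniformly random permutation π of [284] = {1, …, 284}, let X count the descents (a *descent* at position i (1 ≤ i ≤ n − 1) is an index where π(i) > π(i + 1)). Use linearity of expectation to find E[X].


Write X = Σ X_I over i = 1, …, 283, with X_I the indicator of one descent.
There are 283 indicators.
For each fixed i, the pair (π(i), π(i+1)) is a uniformly random ordered pair of distinct values from {1, …, 284}; by symmetry P[π(i) > π(i+1)] = 1/2.
By linearity: E[X] = 283 · (1/2) = (284 − 1) · (1/2) = 283/2 ≈ 141.5000.

E[X] = 283/2 = 141.5000.


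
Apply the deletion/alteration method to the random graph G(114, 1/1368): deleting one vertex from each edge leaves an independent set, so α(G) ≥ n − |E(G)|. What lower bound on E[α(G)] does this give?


E[|E(G)|] = C(114, 2)·p = 6441 · (1/1368) = 113/24.
E[α(G)] ≥ n − E[|E(G)|] = 114 − 113/24 = 2623/24.
Numerically: ≈ 109.29167.
(This is only a lower bound; the true E[α(G)] may be larger.)

E[α(G)] ≥ 2623/24 ≈ 109.29167.


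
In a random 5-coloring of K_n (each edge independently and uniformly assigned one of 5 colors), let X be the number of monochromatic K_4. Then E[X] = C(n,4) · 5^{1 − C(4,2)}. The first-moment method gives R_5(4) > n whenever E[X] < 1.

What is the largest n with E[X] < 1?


We need C(n, 4) · 5^{1 − 6} < 1, i.e. C(n, 4) < 5^{6 − 1} = 3125.
Check values of n near the boundary:
  n = 13: C(13, 4) = 715; 715 < 3125? YES
  n = 14: C(14, 4) = 1001; 1001 < 3125? YES
  n = 15: C(15, 4) = 1365; 1365 < 3125? YES
  n = 16: C(16, 4) = 1820; 1820 < 3125? YES
  n = 17: C(17, 4) = 2380; 2380 < 3125? YES
  n = 18: C(18, 4) = 3060; 3060 < 3125? YES
  n = 19: C(19, 4) = 3876; 3876 < 3125? NO
  n = 20: C(20, 4) = 4845; 4845 < 3125? NO
  n = 21: C(21, 4) = 5985; 5985 < 3125? NO
The largest n with C(n, 4) < 3125 is n = 18 (where E[X] = 612/625 ≈ 0.9792). Hence R_5(4) > 18, i.e. R_5(4) ≥ 19.

Largest n = 18; hence R_5(4) > 18.


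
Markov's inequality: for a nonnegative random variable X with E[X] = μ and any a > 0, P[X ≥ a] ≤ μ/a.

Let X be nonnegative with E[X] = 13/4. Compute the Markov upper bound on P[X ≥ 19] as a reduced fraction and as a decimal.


μ = E[X] = 13/4, a = 19.
Markov: P[X ≥ 19] ≤ μ/a = (13/4)/19 = 13/76.
Numerically: ≈ 0.171.
(Since a = 19 > μ = 3.250, the bound 13/76 is < 1 and informative.)

P[X ≥ 19] ≤ 13/76 ≈ 0.171.


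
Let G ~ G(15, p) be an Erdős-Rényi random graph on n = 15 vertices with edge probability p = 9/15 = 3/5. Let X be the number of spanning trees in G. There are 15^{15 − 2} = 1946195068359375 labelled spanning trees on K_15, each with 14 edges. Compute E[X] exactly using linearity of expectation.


K_15 has 15^{15 − 2} = 1946195068359375 labelled spanning trees.
For each such spanning tree H, let X_H = 1 if all 14 edges of H are present in G. Then P[X_H = 1] = p^{14} = (3/5)^{14} = 4782969/6103515625.
By linearity of expectation: E[X] = Σ_H E[X_H] = 1946195068359375 · p^{14} = 1946195068359375 · 4782969/6103515625 = 7625597484987/5.
Numerically: E[X] ≈ 1.525e+12.

E[X] = 1946195068359375 · (3/5)^{14} = 7625597484987/5 ≈ 1.525e+12.


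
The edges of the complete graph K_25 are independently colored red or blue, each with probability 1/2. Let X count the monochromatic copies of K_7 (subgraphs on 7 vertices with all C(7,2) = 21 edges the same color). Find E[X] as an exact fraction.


Let X = Σ_S X_S over the C(25, 7) = 480700 subsets S of size 7, where X_S = 1 if the K_7 on S is monochromatic.
For a fixed S, the K_7 on S has C(7, 2) = 21 edges. P[all 21 edges red] = (1/2)^21, and likewise for blue, so P[monochromatic] = 2·(1/2)^21 = 2^{1 − 21} = 1/1048576.
By linearity: E[X] = C(25, 7) · 2^{1 − 21} = 480700 · 1/1048576 = 120175/262144.
Numerically: E[X] ≈ 0.45843.

E[X] = C(25,7)·2^(1−C(7,2)) = 120175/262144 ≈ 0.45843.


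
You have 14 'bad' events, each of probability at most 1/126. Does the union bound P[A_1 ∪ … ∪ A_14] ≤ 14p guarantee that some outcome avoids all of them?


Union bound: P[∪_{i=1}^{14} A_i] ≤ Σ_i P[A_i] ≤ 14·p = 14·(1/126) = 1/9.
Numerically: 1/9 ≈ 0.1111111.
Is 1/9 < 1? YES.
Since P[∪ A_i] ≤ 1/9 < 1, the complement has P[∩ A_i^c] ≥ 1 − 1/9 = 8/9 > 0, so some outcome avoids every A_i.

14·p = 1/9 ≈ 0.1111111; existence CERTIFIED by the union bound.


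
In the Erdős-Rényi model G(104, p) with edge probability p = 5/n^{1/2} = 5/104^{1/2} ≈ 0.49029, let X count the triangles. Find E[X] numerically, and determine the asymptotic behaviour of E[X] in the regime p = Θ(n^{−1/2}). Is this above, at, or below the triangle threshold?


Number of potential triangles: C(104, 3) = 182104.
Each occurs with probability p³ ≈ (0.49029)³ ≈ 1.17858254e-01.
By linearity: E[X] = C(104, 3)·p³ ≈ 182104 · 1.17858254e-01 ≈ 21462.459539.
Since α = 1/2 < 1, p = c/n^{1/2} ≫ 1/n is above the triangle threshold p ~ 1/n. Asymptotically E[X] ~ (c³/6)·n^{3(1−α)} = (5³/6)·n^{1.5} → ∞; triangles are abundant w.h.p.

E[X] ≈ 21462.459539; in regime p = Θ(1/n^{1/2}) E[X] diverges (above the triangle threshold p ~ 1/n).


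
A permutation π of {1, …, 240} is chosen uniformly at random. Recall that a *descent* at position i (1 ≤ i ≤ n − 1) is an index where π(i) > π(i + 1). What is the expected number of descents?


Write X = Σ X_I over i = 1, …, 239, with X_I the indicator of one descent.
There are 239 indicators.
For each fixed i, the pair (π(i), π(i+1)) is a uniformly random ordered pair of distinct values from {1, …, 240}; by symmetry P[π(i) > π(i+1)] = 1/2.
By linearity: E[X] = 239 · (1/2) = (240 − 1) · (1/2) = 239/2 ≈ 119.50000.

E[X] = 239/2 = 119.50000.


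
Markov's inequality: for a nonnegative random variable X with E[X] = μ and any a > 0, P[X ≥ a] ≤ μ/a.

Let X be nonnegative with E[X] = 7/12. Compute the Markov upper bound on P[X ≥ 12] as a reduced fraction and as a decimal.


μ = E[X] = 7/12, a = 12.
Markov: P[X ≥ 12] ≤ μ/a = (7/12)/12 = 7/144.
Numerically: ≈ 0.04861.
(Since a = 12 > μ = 0.58333, the bound 7/144 is < 1 and informative.)

P[X ≥ 12] ≤ 7/144 ≈ 0.04861.


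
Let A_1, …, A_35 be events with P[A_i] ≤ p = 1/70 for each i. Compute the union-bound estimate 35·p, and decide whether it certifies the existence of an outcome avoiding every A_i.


Union bound: P[∪_{i=1}^{35} A_i] ≤ Σ_i P[A_i] ≤ 35·p = 35·(1/70) = 1/2.
Numerically: 1/2 ≈ 0.500000.
Is 1/2 < 1? YES.
Since P[∪ A_i] ≤ 1/2 < 1, the complement has P[∩ A_i^c] ≥ 1 − 1/2 = 1/2 > 0, so some outcome avoids every A_i.

35·p = 1/2 ≈ 0.500000; existence CERTIFIED by the union bound.


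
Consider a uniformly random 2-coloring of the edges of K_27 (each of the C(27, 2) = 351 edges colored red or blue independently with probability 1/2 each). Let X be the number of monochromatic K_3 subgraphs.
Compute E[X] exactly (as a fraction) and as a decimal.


Let X = Σ_S X_S over the C(27, 3) = 2925 subsets S of size 3, where X_S = 1 if the K_3 on S is monochromatic.
For a fixed S, the K_3 on S has C(3, 2) = 3 edges. P[all 3 edges red] = (1/2)^3, and likewise for blue, so P[monochromatic] = 2·(1/2)^3 = 2^{1 − 3} = 1/4.
By linearity: E[X] = C(27, 3) · 2^{1 − 3} = 2925 · 1/4 = 2925/4.
Numerically: E[X] ≈ 731.250.

E[X] = C(27,3)·2^(1−C(3,2)) = 2925/4 ≈ 731.250.


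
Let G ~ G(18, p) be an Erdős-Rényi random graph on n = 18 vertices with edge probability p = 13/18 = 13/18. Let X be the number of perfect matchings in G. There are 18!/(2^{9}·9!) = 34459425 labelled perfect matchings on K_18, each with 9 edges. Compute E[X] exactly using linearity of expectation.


K_18 has 18!/(2^{9}·9!) = 34459425 labelled perfect matchings.
For each such perfect matching H, let X_H = 1 if all 9 edges of H are present in G. Then P[X_H = 1] = p^{9} = (13/18)^{9} = 10604499373/198359290368.
By linearity of expectation: E[X] = Σ_H E[X_H] = 34459425 · p^{9} = 34459425 · 10604499373/198359290368 = 4511419145758525/2448880128.
Numerically: E[X] ≈ 1.84224e+06.

E[X] = 34459425 · (13/18)^{9} = 4511419145758525/2448880128 ≈ 1.84224e+06.


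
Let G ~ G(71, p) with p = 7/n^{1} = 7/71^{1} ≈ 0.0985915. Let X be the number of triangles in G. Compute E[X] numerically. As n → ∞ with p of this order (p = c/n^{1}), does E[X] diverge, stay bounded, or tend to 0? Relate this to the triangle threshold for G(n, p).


Number of potential triangles: C(71, 3) = 57155.
Each occurs with probability p³ ≈ (0.0985915)³ ≈ 9.58338805e-04.
By linearity: E[X] = C(71, 3)·p³ ≈ 57155 · 9.58338805e-04 ≈ 54.773854.
Here α = 1, so p = 7/n is exactly at the triangle threshold p ~ 1/n. Asymptotically E[X] → c³/6 = 7³/6 = 343/6 ≈ 57.166667, a bounded constant. In this regime the triangle count is asymptotically Poisson(c³/6).

E[X] ≈ 54.773854; in regime p = Θ(1/n^{1}) E[X] stays bounded (at the triangle threshold p ~ 1/n).


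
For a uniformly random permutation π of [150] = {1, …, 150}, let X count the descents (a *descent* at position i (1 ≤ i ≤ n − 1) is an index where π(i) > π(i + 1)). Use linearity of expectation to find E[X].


Write X = Σ X_I over i = 1, …, 149, with X_I the indicator of one descent.
There are 149 indicators.
For each fixed i, the pair (π(i), π(i+1)) is a uniformly random ordered pair of distinct values from {1, …, 150}; by symmetry P[π(i) > π(i+1)] = 1/2.
By linearity: E[X] = 149 · (1/2) = (150 − 1) · (1/2) = 149/2 ≈ 74.5000.

E[X] = 149/2 = 74.5000.


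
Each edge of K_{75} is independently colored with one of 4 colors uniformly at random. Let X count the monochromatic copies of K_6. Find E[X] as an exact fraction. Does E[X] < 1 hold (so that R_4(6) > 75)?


E[X] = C(75, 6) · 4^{1 − 15} = 201359550 · 4^{−14} = 201359550/268435456.
As a reduced fraction: E[X] = 100679775/134217728 ≈ 0.750123.
Is E[X] < 1? YES.
Since E[X] < 1, there exists a 4-coloring of K_{75} with no monochromatic K_6; hence R_4(6) > 75.

E[X] = 100679775/134217728 ≈ 0.750123; E[X] < 1, so R_4(6) > 75.


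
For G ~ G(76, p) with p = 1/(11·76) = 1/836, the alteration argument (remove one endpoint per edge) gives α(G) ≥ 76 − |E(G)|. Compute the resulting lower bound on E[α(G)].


E[|E(G)|] = C(76, 2)·p = 2850 · (1/836) = 75/22.
E[α(G)] ≥ n − E[|E(G)|] = 76 − 75/22 = 1597/22.
Numerically: ≈ 72.59091.
(This is only a lower bound; the true E[α(G)] may be larger.)

E[α(G)] ≥ 1597/22 ≈ 72.59091.


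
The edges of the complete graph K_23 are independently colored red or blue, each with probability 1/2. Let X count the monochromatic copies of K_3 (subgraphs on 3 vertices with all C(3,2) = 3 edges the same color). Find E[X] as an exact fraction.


Let X = Σ_S X_S over the C(23, 3) = 1771 subsets S of size 3, where X_S = 1 if the K_3 on S is monochromatic.
For a fixed S, the K_3 on S has C(3, 2) = 3 edges. P[all 3 edges red] = (1/2)^3, and likewise for blue, so P[monochromatic] = 2·(1/2)^3 = 2^{1 − 3} = 1/4.
By linearity of expectation: E[X] = C(23, 3) · 2^{1 − 3} = 1771 · 1/4 = 1771/4.
Numerically: E[X] ≈ 442.75000.

E[X] = C(23,3)·2^(1−C(3,2)) = 1771/4 ≈ 442.75000.


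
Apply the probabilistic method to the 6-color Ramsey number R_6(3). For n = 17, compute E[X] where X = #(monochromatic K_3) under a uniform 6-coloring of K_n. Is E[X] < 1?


E[X] = C(17, 3) · 6^{1 − 3} = 680 · 6^{−2} = 680/36.
As a reduced fraction: E[X] = 170/9 ≈ 18.88889.
Is E[X] < 1? NO.
Since E[X] ≥ 1, the first-moment bound is inconclusive at n = 17; it does NOT by itself certify R_6(3) > 17.

E[X] = 170/9 ≈ 18.88889; E[X] ≥ 1; first-moment method inconclusive here.


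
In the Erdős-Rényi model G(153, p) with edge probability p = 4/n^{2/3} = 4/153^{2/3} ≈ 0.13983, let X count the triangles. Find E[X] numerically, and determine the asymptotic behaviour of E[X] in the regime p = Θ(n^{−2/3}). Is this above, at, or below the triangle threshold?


Number of potential triangles: C(153, 3) = 585276.
Each occurs with probability p³ ≈ (0.13983)³ ≈ 2.73399120e-03.
By linearity: E[X] = C(153, 3)·p³ ≈ 585276 · 2.73399120e-03 ≈ 1600.139434.
Since α = 2/3 < 1, p = c/n^{2/3} ≫ 1/n is above the triangle threshold p ~ 1/n. Asymptotically E[X] ~ (c³/6)·n^{3(1−α)} = (4³/6)·n^{1} → ∞; triangles are abundant w.h.p.

E[X] ≈ 1600.139434; in regime p = Θ(1/n^{2/3}) E[X] diverges (above the triangle threshold p ~ 1/n).


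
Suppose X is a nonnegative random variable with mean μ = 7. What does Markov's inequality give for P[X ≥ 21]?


μ = E[X] = 7, a = 21.
Markov: P[X ≥ 21] ≤ μ/a = (7)/21 = 1/3.
Numerically: ≈ 0.333333.
(Since a = 21 > μ = 7.000000, the bound 1/3 is < 1 and informative.)

P[X ≥ 21] ≤ 1/3 ≈ 0.333333.


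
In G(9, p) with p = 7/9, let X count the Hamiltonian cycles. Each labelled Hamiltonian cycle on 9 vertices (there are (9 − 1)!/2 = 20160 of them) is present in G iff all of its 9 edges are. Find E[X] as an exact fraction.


K_9 has (9 − 1)!/2 = 20160 labelled Hamiltonian cycles.
For each such Hamiltonian cycle H, let X_H = 1 if all 9 edges of H are present in G. Then P[X_H = 1] = p^{9} = (7/9)^{9} = 40353607/387420489.
Summing the indicators: E[X] = Σ_H E[X_H] = 20160 · p^{9} = 20160 · 40353607/387420489 = 90392079680/43046721.
Numerically: E[X] ≈ 2099.86.

E[X] = 20160 · (7/9)^{9} = 90392079680/43046721 ≈ 2099.86.


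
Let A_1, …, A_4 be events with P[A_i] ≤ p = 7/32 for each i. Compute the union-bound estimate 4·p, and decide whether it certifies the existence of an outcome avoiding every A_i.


Union bound: P[∪_{i=1}^{4} A_i] ≤ Σ_i P[A_i] ≤ 4·p = 4·(7/32) = 7/8.
Numerically: 7/8 ≈ 0.875000.
Is 7/8 < 1? YES.
Since P[∪ A_i] ≤ 7/8 < 1, the complement has P[∩ A_i^c] ≥ 1 − 7/8 = 1/8 > 0, so some outcome avoids every A_i.

4·p = 7/8 ≈ 0.875000; existence CERTIFIED by the union bound.


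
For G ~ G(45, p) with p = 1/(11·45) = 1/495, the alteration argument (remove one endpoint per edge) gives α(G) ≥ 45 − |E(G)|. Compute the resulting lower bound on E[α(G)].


E[|E(G)|] = C(45, 2)·p = 990 · (1/495) = 2.
E[α(G)] ≥ n − E[|E(G)|] = 45 − 2 = 43.
Numerically: ≈ 43.00000.
(This is only a lower bound; the true E[α(G)] may be larger.)

E[α(G)] ≥ 43 ≈ 43.00000.


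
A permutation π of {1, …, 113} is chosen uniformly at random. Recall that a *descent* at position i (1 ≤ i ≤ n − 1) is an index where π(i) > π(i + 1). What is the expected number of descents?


Write X = Σ X_I over i = 1, …, 112, with X_I the indicator of one descent.
There are 112 indicators.
For each fixed i, the pair (π(i), π(i+1)) is a uniformly random ordered pair of distinct values from {1, …, 113}; by symmetry P[π(i) > π(i+1)] = 1/2.
By linearity: E[X] = 112 · (1/2) = (113 − 1) · (1/2) = 56 ≈ 56.000.

E[X] = 56 = 56.000.


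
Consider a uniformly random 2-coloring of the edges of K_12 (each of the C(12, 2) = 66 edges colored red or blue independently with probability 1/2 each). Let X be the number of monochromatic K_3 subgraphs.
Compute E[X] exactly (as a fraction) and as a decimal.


Let X = Σ_S X_S over the C(12, 3) = 220 subsets S of size 3, where X_S = 1 if the K_3 on S is monochromatic.
For a fixed S, the K_3 on S has C(3, 2) = 3 edges. P[all 3 edges red] = (1/2)^3, and likewise for blue, so P[monochromatic] = 2·(1/2)^3 = 2^{1 − 3} = 1/4.
By linearity of expectation: E[X] = C(12, 3) · 2^{1 − 3} = 220 · 1/4 = 55.
Numerically: E[X] ≈ 55.000.

E[X] = C(12,3)·2^(1−C(3,2)) = 55 ≈ 55.000.


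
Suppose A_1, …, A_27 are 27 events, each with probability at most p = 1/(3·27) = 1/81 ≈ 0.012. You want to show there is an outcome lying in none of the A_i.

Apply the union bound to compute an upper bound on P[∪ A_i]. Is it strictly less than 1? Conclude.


Union bound: P[∪_{i=1}^{27} A_i] ≤ Σ_i P[A_i] ≤ 27·p = 27·(1/81) = 1/3.
Numerically: 1/3 ≈ 0.333.
Is 1/3 < 1? YES.
Since P[∪ A_i] ≤ 1/3 < 1, the complement has P[∩ A_i^c] ≥ 1 − 1/3 = 2/3 > 0, so some outcome avoids every A_i.

27·p = 1/3 ≈ 0.333; existence CERTIFIED by the union bound.


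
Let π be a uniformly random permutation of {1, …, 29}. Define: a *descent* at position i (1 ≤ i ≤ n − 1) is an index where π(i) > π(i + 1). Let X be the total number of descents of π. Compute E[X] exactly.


Write X = Σ X_I over i = 1, …, 28, with X_I the indicator of one descent.
There are 28 indicators.
For each fixed i, the pair (π(i), π(i+1)) is a uniformly random ordered pair of distinct values from {1, …, 29}; by symmetry P[π(i) > π(i+1)] = 1/2.
By linearity: E[X] = 28 · (1/2) = (29 − 1) · (1/2) = 14 ≈ 14.0000.

E[X] = 14 = 14.0000.


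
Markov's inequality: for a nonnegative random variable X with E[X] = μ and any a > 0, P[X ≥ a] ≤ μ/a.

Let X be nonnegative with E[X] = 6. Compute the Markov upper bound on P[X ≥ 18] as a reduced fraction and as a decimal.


μ = E[X] = 6, a = 18.
Markov: P[X ≥ 18] ≤ μ/a = (6)/18 = 1/3.
Numerically: ≈ 0.33333.
(Since a = 18 > μ = 6.00000, the bound 1/3 is < 1 and informative.)

P[X ≥ 18] ≤ 1/3 ≈ 0.33333.


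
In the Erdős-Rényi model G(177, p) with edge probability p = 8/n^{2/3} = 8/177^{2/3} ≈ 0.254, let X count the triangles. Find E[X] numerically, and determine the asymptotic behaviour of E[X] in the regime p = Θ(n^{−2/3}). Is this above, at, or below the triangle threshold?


Number of potential triangles: C(177, 3) = 908600.
Each occurs with probability p³ ≈ (0.254)³ ≈ 1.63427e-02.
By linearity: E[X] = C(177, 3)·p³ ≈ 908600 · 1.63427e-02 ≈ 14848.964.
Since α = 2/3 < 1, p = c/n^{2/3} ≫ 1/n is above the triangle threshold p ~ 1/n. Asymptotically E[X] ~ (c³/6)·n^{3(1−α)} = (8³/6)·n^{1} → ∞; triangles are abundant w.h.p.

E[X] ≈ 14848.964; in regime p = Θ(1/n^{2/3}) E[X] diverges (above the triangle threshold p ~ 1/n).


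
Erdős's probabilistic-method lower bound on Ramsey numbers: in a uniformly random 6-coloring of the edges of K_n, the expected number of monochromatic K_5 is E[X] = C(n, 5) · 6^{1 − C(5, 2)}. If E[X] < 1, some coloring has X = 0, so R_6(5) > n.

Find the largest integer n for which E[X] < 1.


We need C(n, 5) · 6^{1 − 10} < 1, i.e. C(n, 5) < 6^{10 − 1} = 10077696.
Check values of n near the boundary:
  n = 63: C(63, 5) = 7028847; 7028847 < 10077696? YES
  n = 64: C(64, 5) = 7624512; 7624512 < 10077696? YES
  n = 65: C(65, 5) = 8259888; 8259888 < 10077696? YES
  n = 66: C(66, 5) = 8936928; 8936928 < 10077696? YES
  n = 67: C(67, 5) = 9657648; 9657648 < 10077696? YES
  n = 68: C(68, 5) = 10424128; 10424128 < 10077696? NO
  n = 69: C(69, 5) = 11238513; 11238513 < 10077696? NO
The largest n with C(n, 5) < 10077696 is n = 67 (where E[X] = 67067/69984 ≈ 0.95832). Hence R_6(5) > 67, i.e. R_6(5) ≥ 68.

Largest n = 67; hence R_6(5) > 67.


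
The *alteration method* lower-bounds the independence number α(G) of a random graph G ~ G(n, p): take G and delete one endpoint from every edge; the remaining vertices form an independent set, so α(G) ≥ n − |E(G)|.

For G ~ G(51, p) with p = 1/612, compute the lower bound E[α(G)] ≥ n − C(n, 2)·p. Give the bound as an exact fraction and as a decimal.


E[|E(G)|] = C(51, 2)·p = 1275 · (1/612) = 25/12.
E[α(G)] ≥ n − E[|E(G)|] = 51 − 25/12 = 587/12.
Numerically: ≈ 48.916667.
(This is only a lower bound; the true E[α(G)] may be larger.)

E[α(G)] ≥ 587/12 ≈ 48.916667.


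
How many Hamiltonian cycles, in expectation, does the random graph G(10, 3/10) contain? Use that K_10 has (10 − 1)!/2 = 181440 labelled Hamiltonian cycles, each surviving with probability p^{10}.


K_10 has (10 − 1)!/2 = 181440 labelled Hamiltonian cycles.
For each such Hamiltonian cycle H, let X_H = 1 if all 10 edges of H are present in G. Then P[X_H = 1] = p^{10} = (3/10)^{10} = 59049/10000000000.
By linearity of expectation: E[X] = Σ_H E[X_H] = 181440 · p^{10} = 181440 · 59049/10000000000 = 33480783/31250000.
Numerically: E[X] ≈ 1.0714.

E[X] = 181440 · (3/10)^{10} = 33480783/31250000 ≈ 1.0714.


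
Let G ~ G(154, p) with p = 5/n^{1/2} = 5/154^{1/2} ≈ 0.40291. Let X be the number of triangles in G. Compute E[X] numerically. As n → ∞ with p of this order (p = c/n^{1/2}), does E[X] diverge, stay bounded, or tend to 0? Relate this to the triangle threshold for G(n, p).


Number of potential triangles: C(154, 3) = 596904.
Each occurs with probability p³ ≈ (0.40291)³ ≈ 6.5407708e-02.
By linearity: E[X] = C(154, 3)·p³ ≈ 596904 · 6.5407708e-02 ≈ 39042.12261.
Since α = 1/2 < 1, p = c/n^{1/2} ≫ 1/n is above the triangle threshold p ~ 1/n. Asymptotically E[X] ~ (c³/6)·n^{3(1−α)} = (5³/6)·n^{1.5} → ∞; triangles are abundant w.h.p.

E[X] ≈ 39042.12261; in regime p = Θ(1/n^{1/2}) E[X] diverges (above the triangle threshold p ~ 1/n).


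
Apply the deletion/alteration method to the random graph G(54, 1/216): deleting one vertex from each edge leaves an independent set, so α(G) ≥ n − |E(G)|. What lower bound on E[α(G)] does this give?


E[|E(G)|] = C(54, 2)·p = 1431 · (1/216) = 53/8.
E[α(G)] ≥ n − E[|E(G)|] = 54 − 53/8 = 379/8.
Numerically: ≈ 47.375.
(This is only a lower bound; the true E[α(G)] may be larger.)

E[α(G)] ≥ 379/8 ≈ 47.375.


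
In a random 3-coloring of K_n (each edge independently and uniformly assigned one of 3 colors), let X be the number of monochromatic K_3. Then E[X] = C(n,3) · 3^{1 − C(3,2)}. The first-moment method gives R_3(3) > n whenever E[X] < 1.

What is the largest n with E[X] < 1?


We need C(n, 3) · 3^{1 − 3} < 1, i.e. C(n, 3) < 3^{3 − 1} = 9.
Check values of n near the boundary:
  n = 3: C(3, 3) = 1; 1 < 9? YES
  n = 4: C(4, 3) = 4; 4 < 9? YES
  n = 5: C(5, 3) = 10; 10 < 9? NO
The largest n with C(n, 3) < 9 is n = 4 (where E[X] = 4/9 ≈ 0.444444). Hence R_3(3) > 4, i.e. R_3(3) ≥ 5.

Largest n = 4; hence R_3(3) > 4.


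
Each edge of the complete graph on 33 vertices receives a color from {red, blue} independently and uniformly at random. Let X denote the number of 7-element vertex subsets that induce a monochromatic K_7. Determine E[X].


Let X = Σ_S X_S over the C(33, 7) = 4272048 subsets S of size 7, where X_S = 1 if the K_7 on S is monochromatic.
For a fixed S, the K_7 on S has C(7, 2) = 21 edges. P[all 21 edges red] = (1/2)^21, and likewise for blue, so P[monochromatic] = 2·(1/2)^21 = 2^{1 − 21} = 1/1048576.
By linearity: E[X] = C(33, 7) · 2^{1 − 21} = 4272048 · 1/1048576 = 267003/65536.
Numerically: E[X] ≈ 4.0741.

E[X] = C(33,7)·2^(1−C(7,2)) = 267003/65536 ≈ 4.0741.


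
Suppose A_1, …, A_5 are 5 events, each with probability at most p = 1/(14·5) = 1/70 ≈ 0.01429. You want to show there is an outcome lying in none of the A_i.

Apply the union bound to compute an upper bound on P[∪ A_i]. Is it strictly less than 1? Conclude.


Union bound: P[∪_{i=1}^{5} A_i] ≤ Σ_i P[A_i] ≤ 5·p = 5·(1/70) = 1/14.
Numerically: 1/14 ≈ 0.07143.
Is 1/14 < 1? YES.
Since P[∪ A_i] ≤ 1/14 < 1, the complement has P[∩ A_i^c] ≥ 1 − 1/14 = 13/14 > 0, so some outcome avoids every A_i.

5·p = 1/14 ≈ 0.07143; existence CERTIFIED by the union bound.


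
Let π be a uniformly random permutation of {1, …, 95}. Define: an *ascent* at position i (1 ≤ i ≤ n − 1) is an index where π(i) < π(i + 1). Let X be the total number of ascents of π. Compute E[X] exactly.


Write X = Σ X_I over i = 1, …, 94, with X_I the indicator of one ascent.
There are 94 indicators.
For each fixed i, the pair (π(i), π(i+1)) is a uniformly random ordered pair of distinct values from {1, …, 95}; by symmetry P[π(i) < π(i+1)] = 1/2.
By linearity: E[X] = 94 · (1/2) = (95 − 1) · (1/2) = 47 ≈ 47.00000.

E[X] = 47 = 47.00000.


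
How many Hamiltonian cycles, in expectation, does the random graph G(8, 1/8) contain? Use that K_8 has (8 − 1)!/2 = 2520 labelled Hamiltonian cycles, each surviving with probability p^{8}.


K_8 has (8 − 1)!/2 = 2520 labelled Hamiltonian cycles.
For each such Hamiltonian cycle H, let X_H = 1 if all 8 edges of H are present in G. Then P[X_H = 1] = p^{8} = (1/8)^{8} = 1/16777216.
By linearity of expectation: E[X] = Σ_H E[X_H] = 2520 · p^{8} = 2520 · 1/16777216 = 315/2097152.
Numerically: E[X] ≈ 0.000150204.

E[X] = 2520 · (1/8)^{8} = 315/2097152 ≈ 0.000150204.


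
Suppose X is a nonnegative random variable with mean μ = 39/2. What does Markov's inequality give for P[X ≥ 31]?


μ = E[X] = 39/2, a = 31.
Markov: P[X ≥ 31] ≤ μ/a = (39/2)/31 = 39/62.
Numerically: ≈ 0.629032.
(Since a = 31 > μ = 19.500000, the bound 39/62 is < 1 and informative.)

P[X ≥ 31] ≤ 39/62 ≈ 0.629032.


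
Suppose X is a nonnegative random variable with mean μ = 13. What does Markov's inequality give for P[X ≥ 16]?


μ = E[X] = 13, a = 16.
Markov: P[X ≥ 16] ≤ μ/a = (13)/16 = 13/16.
Numerically: ≈ 0.8125.
(Since a = 16 > μ = 13.0000, the bound 13/16 is < 1 and informative.)

P[X ≥ 16] ≤ 13/16 ≈ 0.8125.


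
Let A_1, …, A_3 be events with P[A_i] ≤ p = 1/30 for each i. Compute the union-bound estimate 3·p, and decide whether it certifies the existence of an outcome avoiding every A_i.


Union bound: P[∪_{i=1}^{3} A_i] ≤ Σ_i P[A_i] ≤ 3·p = 3·(1/30) = 1/10.
Numerically: 1/10 ≈ 0.100.
Is 1/10 < 1? YES.
Since P[∪ A_i] ≤ 1/10 < 1, the complement has P[∩ A_i^c] ≥ 1 − 1/10 = 9/10 > 0, so some outcome avoids every A_i.

3·p = 1/10 ≈ 0.100; existence CERTIFIED by the union bound.


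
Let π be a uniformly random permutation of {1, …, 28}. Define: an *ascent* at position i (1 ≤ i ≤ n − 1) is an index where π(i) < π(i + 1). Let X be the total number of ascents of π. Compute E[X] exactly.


Write X = Σ X_I over i = 1, …, 27, with X_I the indicator of one ascent.
There are 27 indicators.
For each fixed i, the pair (π(i), π(i+1)) is a uniformly random ordered pair of distinct values from {1, …, 28}; by symmetry P[π(i) < π(i+1)] = 1/2.
By linearity: E[X] = 27 · (1/2) = (28 − 1) · (1/2) = 27/2 ≈ 13.500.

E[X] = 27/2 = 13.500.
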